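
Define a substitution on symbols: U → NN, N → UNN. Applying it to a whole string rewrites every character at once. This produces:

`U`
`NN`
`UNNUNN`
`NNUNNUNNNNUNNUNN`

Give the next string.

UNNUNNNNUNNUNNNNUNNUNNUNNUNNNNUNNUNNNNUNNUNN

Replace each of the 16 characters of NNUNNUNNNNUNNUNN in place — UNN UNN NN UNN UNN NN UNN UNN UNN UNN NN UNN UNN NN UNN UNN — and concatenate.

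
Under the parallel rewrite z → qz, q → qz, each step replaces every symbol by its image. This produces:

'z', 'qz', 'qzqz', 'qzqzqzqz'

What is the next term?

qzqzqzqzqzqzqzqz

Apply φ to qzqzqzqz symbol by symbol: q→qz, z→qz, q→qz, z→qz, q→qz, z→qz, q→qz, z→qz; joined: qz qz qz qz qz qz qz qz.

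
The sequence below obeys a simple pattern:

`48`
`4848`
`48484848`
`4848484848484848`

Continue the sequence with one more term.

Each string is two copies of the previous one concatenated.
One more doubling of 4848484848484848 gives the answer.

48484848484848484848484848484848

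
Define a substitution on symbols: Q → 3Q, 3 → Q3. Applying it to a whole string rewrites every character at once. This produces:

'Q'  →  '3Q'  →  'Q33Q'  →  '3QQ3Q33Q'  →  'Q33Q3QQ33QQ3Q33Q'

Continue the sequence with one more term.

3QQ3Q33QQ33Q3QQ3Q33Q3QQ33QQ3Q33Q

Applying the rule to each of the 16 symbols of Q33Q3QQ33QQ3Q33Q gives the pieces 3Q Q3 Q3 3Q Q3 3Q 3Q Q3 Q3 3Q 3Q Q3 3Q Q3 Q3 3Q, which concatenate to the answer.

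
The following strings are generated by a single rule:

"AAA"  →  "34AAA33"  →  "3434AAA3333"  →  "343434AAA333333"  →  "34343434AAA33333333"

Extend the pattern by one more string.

Each term wraps the previous one in 34 on the left and 33 on the right.
Applying this once more to 34343434AAA33333333:

3434343434AAA3333333333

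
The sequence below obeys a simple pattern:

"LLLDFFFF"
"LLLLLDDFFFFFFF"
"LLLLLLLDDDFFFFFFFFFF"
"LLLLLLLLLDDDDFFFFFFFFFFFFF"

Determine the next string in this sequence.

The n-th term is 2n-1 L's then n-1 D's then 3n-2 F's, where the shown terms are n = 2, 3, 4, 5.
Setting n = 6 gives 11, 5, 16 characters in each block.

LLLLLLLLLLLDDDDDFFFFFFFFFFFFFFFF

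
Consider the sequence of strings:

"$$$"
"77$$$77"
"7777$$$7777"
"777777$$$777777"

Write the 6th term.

7777777777$$$7777777777

Every step adds 77 to the front and 77 to the end of the previous string.
From 777777$$$777777, 2 further steps: 777777$$$777777 → 77777777$$$77777777 → (answer).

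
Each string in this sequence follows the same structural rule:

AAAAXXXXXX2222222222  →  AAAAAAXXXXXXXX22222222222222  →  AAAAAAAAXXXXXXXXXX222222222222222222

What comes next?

The n-th term is 2n A's then 2n+2 X's then 4n+2 2's, where the shown terms are n = 2, 3, 4.
Setting n = 5 gives 10, 12, 22 characters in each block.

AAAAAAAAAAXXXXXXXXXXXX2222222222222222222222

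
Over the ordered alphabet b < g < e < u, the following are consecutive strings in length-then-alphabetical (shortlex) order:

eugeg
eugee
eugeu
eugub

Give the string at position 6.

eugue

Continuing the enumeration 2 steps past eugub: eugub → eugug → (answer).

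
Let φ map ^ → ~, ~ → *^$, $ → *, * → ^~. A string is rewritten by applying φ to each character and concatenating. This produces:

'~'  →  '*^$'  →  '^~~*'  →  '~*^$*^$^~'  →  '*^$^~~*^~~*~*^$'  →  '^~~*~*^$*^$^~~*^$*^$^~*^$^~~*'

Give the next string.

Replace each of the 29 characters of ^~~*~*^$*^$^~~*^$*^$^~*^$^~~* in place — ~ *^$ *^$ ^~ *^$ ^~ ~ * ^~ ~ * ~ *^$ *^$ ^~ ~ * ^~ ~ * ~ *^$ ^~ ~ * ~ *^$ *^$ ^~ — and concatenate.

~*^$*^$^~*^$^~~*^~~*~*^$*^$^~~*^~~*~*^$^~~*~*^$*^$^~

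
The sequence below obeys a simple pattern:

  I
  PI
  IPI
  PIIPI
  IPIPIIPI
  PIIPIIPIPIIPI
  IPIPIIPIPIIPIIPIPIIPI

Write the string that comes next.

PIIPIIPIPIIPIIPIPIIPIPIIPIIPIPIIPI

From term 3 onward, concatenate the second-to-last term with the last: I·PI = IPI, PI·IPI = PIIPI, …
The next term joins PIIPIIPIPIIPI and IPIPIIPIPIIPIIPIPIIPI.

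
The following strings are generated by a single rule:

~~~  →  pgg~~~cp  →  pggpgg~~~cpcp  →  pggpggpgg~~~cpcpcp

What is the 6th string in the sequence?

s(k+1) = pgg·s(k)·cp, so each term gains pgg as a prefix and cp as a suffix.
From pggpggpgg~~~cpcpcp, 2 further steps: pggpggpgg~~~cpcpcp → pggpggpggpgg~~~cpcpcpcp → (answer).

pggpggpggpggpgg~~~cpcpcpcpcp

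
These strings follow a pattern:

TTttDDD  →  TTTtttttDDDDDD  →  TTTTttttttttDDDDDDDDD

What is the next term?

Each string has the form T^{n+1} t^{3n-1} D^{3n} (n = 1, 2, …).
Setting n = 4 gives 5, 11, 12 characters in each block.

TTTTTtttttttttttDDDDDDDDDDDD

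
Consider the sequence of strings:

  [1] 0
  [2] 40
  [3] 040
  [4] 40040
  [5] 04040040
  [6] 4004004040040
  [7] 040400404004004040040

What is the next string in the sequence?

This is a Fibonacci-style word recurrence s(k) = s(k−2)·s(k−1): e.g. 0·40 = 040.
So term 8 is 4004004040040·040400404004004040040.

4004004040040040400404004004040040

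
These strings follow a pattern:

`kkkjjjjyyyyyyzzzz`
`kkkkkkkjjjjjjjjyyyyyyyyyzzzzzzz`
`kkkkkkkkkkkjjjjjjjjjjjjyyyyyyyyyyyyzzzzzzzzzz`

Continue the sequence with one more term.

Term n consists of 4n-1 k's, followed by 4n j's, followed by 3n+3 y's, followed by 3n+1 z's (n = 1, 2, …).
For the next term, n = 4, so the run lengths are 15, 16, 15, 13.

kkkkkkkkkkkkkkkjjjjjjjjjjjjjjjjyyyyyyyyyyyyyyyzzzzzzzzzzzzz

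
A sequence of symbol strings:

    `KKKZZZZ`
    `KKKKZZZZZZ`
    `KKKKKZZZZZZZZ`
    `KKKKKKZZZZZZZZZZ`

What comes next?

KKKKKKKZZZZZZZZZZZZ

Reading off run lengths: K runs 3, 4, 5, 6; Z runs 4, 6, 8, 10 — each is linear in n, where the shown terms are n = 2, 3, 4, 5.
Setting n = 6 gives 7, 12 characters in each block.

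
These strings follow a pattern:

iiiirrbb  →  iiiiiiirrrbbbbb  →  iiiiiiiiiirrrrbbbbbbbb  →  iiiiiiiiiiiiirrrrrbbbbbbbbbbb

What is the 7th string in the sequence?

Reading off run lengths: i runs 4, 7, 10, 13; r runs 2, 3, 4, 5; b runs 2, 5, 8, 11 — each is linear in n (n = 1, 2, …).
Setting n = 7 gives 22, 8, 20 characters in each block.

iiiiiiiiiiiiiiiiiiiiiirrrrrrrrbbbbbbbbbbbbbbbbbbbb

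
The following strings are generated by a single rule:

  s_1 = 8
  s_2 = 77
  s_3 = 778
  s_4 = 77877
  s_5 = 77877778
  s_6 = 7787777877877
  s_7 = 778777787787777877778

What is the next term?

7787777877877778777787787777877877

From term 3 onward, concatenate the last term with the second-to-last: 77·8 = 778, 778·77 = 77877, …
The next term joins 778777787787777877778 and 7787777877877.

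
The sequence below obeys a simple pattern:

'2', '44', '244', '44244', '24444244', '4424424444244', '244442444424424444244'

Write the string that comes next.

4424424444244244442444424424444244

From term 3 onward, concatenate the second-to-last term with the last: 2·44 = 244, 44·244 = 44244, …
Continuing: 4424424444244 · 244442444424424444244 gives term 8.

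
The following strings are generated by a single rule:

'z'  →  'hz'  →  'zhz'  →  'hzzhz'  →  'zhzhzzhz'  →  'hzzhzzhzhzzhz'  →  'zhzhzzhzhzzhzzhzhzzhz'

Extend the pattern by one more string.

Each term (from the third on) is the two preceding terms concatenated in order: term 3 = z·hz = zhz.
So term 8 is hzzhzzhzhzzhz·zhzhzzhzhzzhzzhzhzzhz.

hzzhzzhzhzzhzzhzhzzhzhzzhzzhzhzzhz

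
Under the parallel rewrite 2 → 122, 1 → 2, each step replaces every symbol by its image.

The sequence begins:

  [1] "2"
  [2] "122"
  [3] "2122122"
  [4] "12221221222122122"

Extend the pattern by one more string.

Replace each of the 17 characters of 12221221222122122 in place — 2 122 122 122 2 122 122 2 122 122 122 2 122 122 2 122 122 — and concatenate.

21221221222122122212212212221221222122122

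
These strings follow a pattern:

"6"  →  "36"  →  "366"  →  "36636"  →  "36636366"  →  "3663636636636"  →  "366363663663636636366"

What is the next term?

3663636636636366363663663636636636

From term 3 onward, concatenate the last term with the second-to-last: 36·6 = 366, 366·36 = 36636, …
So term 8 is 366363663663636636366·3663636636636.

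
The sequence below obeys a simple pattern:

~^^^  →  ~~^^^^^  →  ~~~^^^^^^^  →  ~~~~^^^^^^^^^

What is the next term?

Each string has the form ~^{n} ^^{2n+1} (n = 1, 2, …).
For the next term, n = 5, so the run lengths are 5, 11.

~~~~~^^^^^^^^^^^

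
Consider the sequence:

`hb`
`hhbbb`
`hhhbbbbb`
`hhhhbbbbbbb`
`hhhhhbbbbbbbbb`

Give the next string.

Reading off run lengths: h runs 1, 2, 3, 4, 5; b runs 1, 3, 5, 7, 9 — each is linear in n (n = 1, 2, …).
At n = 6 the blocks have lengths 6, 11.

hhhhhhbbbbbbbbbbb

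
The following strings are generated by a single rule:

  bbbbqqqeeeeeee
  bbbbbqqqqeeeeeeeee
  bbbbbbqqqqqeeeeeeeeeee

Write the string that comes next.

The n-th term is n+1 b's then n q's then 2n+1 e's, where the shown terms are n = 3, 4, 5.
Setting n = 6 gives 7, 6, 13 characters in each block.

bbbbbbbqqqqqqeeeeeeeeeeeee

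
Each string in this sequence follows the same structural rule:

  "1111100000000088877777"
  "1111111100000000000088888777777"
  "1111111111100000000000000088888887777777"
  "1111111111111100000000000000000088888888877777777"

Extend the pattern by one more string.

Term n consists of 3n-1 1's, followed by 3n+3 0's, followed by 2n-1 8's, followed by n+3 7's, where the shown terms are n = 2, 3, 4, 5.
For the next term, n = 6, so the run lengths are 17, 21, 11, 9.

1111111111111111100000000000000000000088888888888777777777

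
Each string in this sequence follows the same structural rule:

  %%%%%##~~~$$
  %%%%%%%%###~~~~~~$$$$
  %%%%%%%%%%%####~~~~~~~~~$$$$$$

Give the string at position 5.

Each string has the form %^{3n+2} #^{n+1} ~^{3n} $^{2n} (n = 1, 2, …).
Setting n = 5 gives 17, 6, 15, 10 characters in each block.

%%%%%%%%%%%%%%%%%######~~~~~~~~~~~~~~~$$$$$$$$$$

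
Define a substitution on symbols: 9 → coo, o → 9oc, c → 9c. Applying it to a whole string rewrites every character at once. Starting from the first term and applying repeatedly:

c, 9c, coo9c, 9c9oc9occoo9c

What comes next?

coo9ccoo9oc9ccoo9oc9c9c9oc9occoo9c

φ(9c9oc9occoo9c) expands symbol-by-symbol to coo 9c coo 9oc 9c coo 9oc 9c 9c 9oc 9oc coo 9c; joining the 13 pieces gives the next term.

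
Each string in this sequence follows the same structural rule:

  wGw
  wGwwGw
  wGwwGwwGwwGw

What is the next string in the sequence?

wGwwGwwGwwGwwGwwGwwGwwGw

Every step duplicates the string.
One more doubling of wGwwGwwGwwGw gives the answer.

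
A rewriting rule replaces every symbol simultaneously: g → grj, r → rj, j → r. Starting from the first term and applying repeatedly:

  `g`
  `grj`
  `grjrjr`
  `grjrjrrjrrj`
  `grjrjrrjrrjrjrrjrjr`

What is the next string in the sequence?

grjrjrrjrrjrjrrjrjrrjrrjrjrrjrrj

φ(grjrjrrjrrjrjrrjrjr) expands symbol-by-symbol to grj rj r rj r rj rj r rj rj r rj r rj rj r rj r rj; joining the 19 pieces gives the next term.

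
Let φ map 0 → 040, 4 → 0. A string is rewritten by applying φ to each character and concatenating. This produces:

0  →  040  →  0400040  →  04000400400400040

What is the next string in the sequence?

φ(04000400400400040) expands symbol-by-symbol to 040 0 040 040 040 0 040 040 0 040 040 0 040 040 040 0 040; joining the 17 pieces gives the next term.

04000400400400040040004004000400400400040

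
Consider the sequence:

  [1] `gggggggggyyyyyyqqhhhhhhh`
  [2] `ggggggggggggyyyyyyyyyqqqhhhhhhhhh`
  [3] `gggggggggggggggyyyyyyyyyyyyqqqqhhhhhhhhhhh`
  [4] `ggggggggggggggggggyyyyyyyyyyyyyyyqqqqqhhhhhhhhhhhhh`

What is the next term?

The n-th term is 3n+3 g's then 3n y's then n q's then 2n+3 h's, where the shown terms are n = 2, 3, 4, 5.
At n = 6 the blocks have lengths 21, 18, 6, 15.

gggggggggggggggggggggyyyyyyyyyyyyyyyyyyqqqqqqhhhhhhhhhhhhhhh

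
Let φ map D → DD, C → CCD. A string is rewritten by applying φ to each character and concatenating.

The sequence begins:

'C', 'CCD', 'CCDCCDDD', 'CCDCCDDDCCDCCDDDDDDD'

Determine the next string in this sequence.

Rewriting the 20 symbols of CCDCCDDDCCDCCDDDDDDD one by one yields CCD CCD DD CCD CCD DD DD DD CCD CCD DD CCD CCD DD DD DD DD DD DD DD; concatenated:

CCDCCDDDCCDCCDDDDDDDCCDCCDDDCCDCCDDDDDDDDDDDDDDD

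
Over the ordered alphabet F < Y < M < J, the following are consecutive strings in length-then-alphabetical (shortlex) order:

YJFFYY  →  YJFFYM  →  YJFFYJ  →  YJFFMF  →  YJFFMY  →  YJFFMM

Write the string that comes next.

Find the rightmost character of YJFFMM below J, bump it to the next letter, and reset everything to its right to F.

YJFFMJ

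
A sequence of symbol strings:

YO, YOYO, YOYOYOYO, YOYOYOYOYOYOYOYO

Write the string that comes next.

Every step duplicates the string.
One more doubling of YOYOYOYOYOYOYOYO gives the answer.

YOYOYOYOYOYOYOYOYOYOYOYOYOYOYOYO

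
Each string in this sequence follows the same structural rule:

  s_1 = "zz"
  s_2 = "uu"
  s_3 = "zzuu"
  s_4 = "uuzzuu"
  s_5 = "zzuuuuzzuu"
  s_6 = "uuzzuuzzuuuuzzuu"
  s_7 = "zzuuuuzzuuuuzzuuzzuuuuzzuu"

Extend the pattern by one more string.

uuzzuuzzuuuuzzuuzzuuuuzzuuuuzzuuzzuuuuzzuu

Each term (from the third on) is the two preceding terms concatenated in order: term 3 = zz·uu = zzuu.
Continuing: uuzzuuzzuuuuzzuu · zzuuuuzzuuuuzzuuzzuuuuzzuu gives term 8.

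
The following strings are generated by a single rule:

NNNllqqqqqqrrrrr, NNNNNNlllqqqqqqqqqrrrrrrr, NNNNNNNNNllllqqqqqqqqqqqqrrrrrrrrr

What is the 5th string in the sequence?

NNNNNNNNNNNNNNNllllllqqqqqqqqqqqqqqqqqqrrrrrrrrrrrrr

Term n consists of 3n N's, followed by n+1 l's, followed by 3n+3 q's, followed by 2n+3 r's (n = 1, 2, …).
For term 5, n = 5, so the run lengths are 15, 6, 18, 13.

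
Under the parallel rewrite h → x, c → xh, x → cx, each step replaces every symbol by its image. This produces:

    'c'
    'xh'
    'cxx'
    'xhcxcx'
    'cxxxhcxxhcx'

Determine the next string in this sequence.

Apply φ to cxxxhcxxhcx symbol by symbol: c→xh, x→cx, x→cx, x→cx, h→x, c→xh, x→cx, x→cx, h→x, c→xh, x→cx; joined: xh cx cx cx x xh cx cx x xh cx.

xhcxcxcxxxhcxcxxxhcx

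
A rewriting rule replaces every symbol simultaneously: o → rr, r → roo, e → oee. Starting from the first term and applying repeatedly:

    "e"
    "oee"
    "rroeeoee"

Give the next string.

rooroorroeeoeerroeeoee

Rewriting each symbol of rroeeoee: r→roo, r→roo, o→rr, e→oee, e→oee, o→rr, e→oee, e→oee, which concatenates to roo roo rr oee oee rr oee oee.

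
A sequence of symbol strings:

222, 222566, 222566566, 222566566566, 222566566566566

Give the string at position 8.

222566566566566566566566

Every step adds 566 to the end: s(k+1) = s(k)·566.
From 222566566566566, 3 further steps: 222566566566566 → 222566566566566566 → 222566566566566566566 → (answer).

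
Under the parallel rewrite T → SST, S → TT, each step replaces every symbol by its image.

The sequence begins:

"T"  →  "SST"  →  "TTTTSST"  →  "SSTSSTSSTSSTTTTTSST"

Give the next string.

Replace each of the 19 characters of SSTSSTSSTSSTTTTTSST in place — TT TT SST TT TT SST TT TT SST TT TT SST SST SST SST SST TT TT SST — and concatenate.

TTTTSSTTTTTSSTTTTTSSTTTTTSSTSSTSSTSSTSSTTTTTSST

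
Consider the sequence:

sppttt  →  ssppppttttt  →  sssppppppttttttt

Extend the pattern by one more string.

Reading off run lengths: s runs 1, 2, 3; p runs 2, 4, 6; t runs 3, 5, 7 — each is linear in n (n = 1, 2, …).
Setting n = 4 gives 4, 8, 9 characters in each block.

ssssppppppppttttttttt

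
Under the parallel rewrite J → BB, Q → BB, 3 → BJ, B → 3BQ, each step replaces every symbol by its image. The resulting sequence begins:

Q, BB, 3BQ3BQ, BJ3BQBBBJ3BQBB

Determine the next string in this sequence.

3BQBBBJ3BQBB3BQ3BQ3BQBBBJ3BQBB3BQ3BQ

Applying the rule to each of the 14 symbols of BJ3BQBBBJ3BQBB gives the pieces 3BQ BB BJ 3BQ BB 3BQ 3BQ 3BQ BB BJ 3BQ BB 3BQ 3BQ, which concatenate to the answer.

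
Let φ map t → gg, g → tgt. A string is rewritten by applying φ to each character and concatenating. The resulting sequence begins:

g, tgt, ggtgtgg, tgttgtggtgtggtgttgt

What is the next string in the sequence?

φ(tgttgtggtgtggtgttgt) expands symbol-by-symbol to gg tgt gg gg tgt gg tgt tgt gg tgt gg tgt tgt gg tgt gg gg tgt gg; joining the 19 pieces gives the next term.

ggtgtggggtgtggtgttgtggtgtggtgttgtggtgtggggtgtgg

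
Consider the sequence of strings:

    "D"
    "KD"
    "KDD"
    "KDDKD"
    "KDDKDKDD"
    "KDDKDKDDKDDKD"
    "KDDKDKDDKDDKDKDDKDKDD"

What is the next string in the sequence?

This is a Fibonacci-style word recurrence s(k) = s(k−1)·s(k−2): e.g. KD·D = KDD.
Continuing: KDDKDKDDKDDKDKDDKDKDD · KDDKDKDDKDDKD gives term 8.

KDDKDKDDKDDKDKDDKDKDDKDDKDKDDKDDKD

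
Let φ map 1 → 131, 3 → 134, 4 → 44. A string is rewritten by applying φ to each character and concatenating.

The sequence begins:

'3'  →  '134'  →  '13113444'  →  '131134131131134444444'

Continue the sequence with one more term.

Replace each of the 21 characters of 131134131131134444444 in place — 131 134 131 131 134 44 131 134 131 131 134 131 131 134 44 44 44 44 44 44 44 — and concatenate.

1311341311311344413113413113113413113113444444444444444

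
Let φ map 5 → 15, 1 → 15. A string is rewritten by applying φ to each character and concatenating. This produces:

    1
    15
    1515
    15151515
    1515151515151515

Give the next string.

Rewriting the 16 symbols of 1515151515151515 one by one yields 15 15 15 15 15 15 15 15 15 15 15 15 15 15 15 15; concatenated:

15151515151515151515151515151515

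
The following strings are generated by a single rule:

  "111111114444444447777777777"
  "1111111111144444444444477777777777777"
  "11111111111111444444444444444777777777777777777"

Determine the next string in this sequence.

The n-th term is 3n-1 1's then 3n 4's then 4n-2 7's, where the shown terms are n = 3, 4, 5.
Setting n = 6 gives 17, 18, 22 characters in each block.

111111111111111114444444444444444447777777777777777777777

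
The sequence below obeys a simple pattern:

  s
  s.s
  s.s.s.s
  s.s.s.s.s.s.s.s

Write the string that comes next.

s.s.s.s.s.s.s.s.s.s.s.s.s.s.s.s

Each string is two copies of the previous one joined by '.'.
One more doubling of s.s.s.s.s.s.s.s gives the answer.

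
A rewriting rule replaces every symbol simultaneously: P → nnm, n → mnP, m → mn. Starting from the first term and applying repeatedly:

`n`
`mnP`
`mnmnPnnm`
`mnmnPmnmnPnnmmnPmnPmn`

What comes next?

mnmnPmnmnPnnmmnmnPmnmnPnnmmnPmnPmnmnmnPnnmmnmnPnnmmnmnP

Replace each of the 21 characters of mnmnPmnmnPnnmmnPmnPmn in place — mn mnP mn mnP nnm mn mnP mn mnP nnm mnP mnP mn mn mnP nnm mn mnP nnm mn mnP — and concatenate.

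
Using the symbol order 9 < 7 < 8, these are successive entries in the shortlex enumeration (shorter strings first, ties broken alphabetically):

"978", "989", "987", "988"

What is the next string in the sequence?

Treat 988 as a base-3 numeral over the given alphabet and add one, carrying through any trailing 8's.

799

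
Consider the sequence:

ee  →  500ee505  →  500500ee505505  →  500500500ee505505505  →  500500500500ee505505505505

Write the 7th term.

Each term wraps the previous one in 500 on the left and 505 on the right.
From 500500500500ee505505505505, 2 further steps: 500500500500ee505505505505 → 500500500500500ee505505505505505 → (answer).

500500500500500500ee505505505505505505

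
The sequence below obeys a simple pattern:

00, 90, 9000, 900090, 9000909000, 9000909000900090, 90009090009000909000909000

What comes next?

From term 3 onward, concatenate the last term with the second-to-last: 90·00 = 9000, 9000·90 = 900090, …
So term 8 is 90009090009000909000909000·9000909000900090.

900090900090009090009090009000909000900090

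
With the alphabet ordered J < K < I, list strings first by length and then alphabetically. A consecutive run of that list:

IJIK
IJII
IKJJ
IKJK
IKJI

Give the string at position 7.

IKKK

Advancing 2 positions from IKJI through IKJI → IKKJ reaches term 7.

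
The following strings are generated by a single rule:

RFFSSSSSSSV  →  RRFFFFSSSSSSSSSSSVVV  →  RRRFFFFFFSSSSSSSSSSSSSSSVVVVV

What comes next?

The n-th term is n R's then 2n F's then 4n+3 S's then 2n-1 V's (n = 1, 2, …).
Setting n = 4 gives 4, 8, 19, 7 characters in each block.

RRRRFFFFFFFFSSSSSSSSSSSSSSSSSSSVVVVVVV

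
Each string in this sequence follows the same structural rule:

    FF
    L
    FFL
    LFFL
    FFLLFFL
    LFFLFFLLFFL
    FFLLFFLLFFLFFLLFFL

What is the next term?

LFFLFFLLFFLFFLLFFLLFFLFFLLFFL

Each term (from the third on) is the two preceding terms concatenated in order: term 3 = FF·L = FFL.
Continuing: LFFLFFLLFFL · FFLLFFLLFFLFFLLFFL gives term 8.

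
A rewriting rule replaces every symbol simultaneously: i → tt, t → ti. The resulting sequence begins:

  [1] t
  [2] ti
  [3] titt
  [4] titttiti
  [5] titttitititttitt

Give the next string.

Replace each of the 16 characters of titttitititttitt in place — ti tt ti ti ti tt ti tt ti tt ti ti ti tt ti ti — and concatenate.

titttitititttitttitttitititttiti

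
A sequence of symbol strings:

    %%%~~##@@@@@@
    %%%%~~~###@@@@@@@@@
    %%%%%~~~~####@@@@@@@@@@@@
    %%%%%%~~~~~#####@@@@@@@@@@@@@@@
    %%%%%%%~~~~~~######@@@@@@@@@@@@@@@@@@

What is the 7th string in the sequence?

Term n consists of n+1 %'s, followed by n ~'s, followed by n #'s, followed by 3n @'s, where the shown terms are n = 2, 3, 4, 5, 6.
For term 7, n = 8, so the run lengths are 9, 8, 8, 24.

%%%%%%%%%~~~~~~~~########@@@@@@@@@@@@@@@@@@@@@@@@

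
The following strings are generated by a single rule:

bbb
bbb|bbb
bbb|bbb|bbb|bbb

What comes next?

bbb|bbb|bbb|bbb|bbb|bbb|bbb|bbb

s(k+1) = s(k)·|·s(k) — each term doubles the last with '|' between the halves.
So the next term is two copies of bbb|bbb|bbb|bbb with '|' between the halves.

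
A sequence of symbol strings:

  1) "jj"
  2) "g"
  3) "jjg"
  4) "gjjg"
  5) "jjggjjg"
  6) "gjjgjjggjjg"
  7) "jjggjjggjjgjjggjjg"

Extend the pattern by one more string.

gjjgjjggjjgjjggjjggjjgjjggjjg

This is a Fibonacci-style word recurrence s(k) = s(k−2)·s(k−1): e.g. jj·g = jjg.
So term 8 is gjjgjjggjjg·jjggjjggjjgjjggjjg.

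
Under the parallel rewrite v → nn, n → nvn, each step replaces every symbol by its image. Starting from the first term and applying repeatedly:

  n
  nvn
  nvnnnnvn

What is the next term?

nvnnnnvnnvnnvnnvnnnnvn

Apply φ to nvnnnnvn symbol by symbol: n→nvn, v→nn, n→nvn, n→nvn, n→nvn, n→nvn, v→nn, n→nvn; joined: nvn nn nvn nvn nvn nvn nn nvn.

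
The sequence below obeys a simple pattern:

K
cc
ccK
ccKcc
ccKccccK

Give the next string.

ccKccccKccKcc

Each term (from the third on) is the previous term followed by the one before it: term 3 = cc·K = ccK.
Continuing: ccKccccK · ccKcc gives term 6.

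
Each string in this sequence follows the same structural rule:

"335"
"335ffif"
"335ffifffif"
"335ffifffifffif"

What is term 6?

The strings grow by a fixed suffix ffif each time.
From 335ffifffifffif, 2 further steps: 335ffifffifffif → 335ffifffifffifffif → (answer).

335ffifffifffifffifffif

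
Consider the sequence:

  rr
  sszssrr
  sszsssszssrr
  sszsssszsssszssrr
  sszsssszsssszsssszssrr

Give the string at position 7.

Each term is the previous one with sszss prepended.
From sszsssszsssszsssszssrr, 2 further steps: sszsssszsssszsssszssrr → sszsssszsssszsssszsssszssrr → (answer).

sszsssszsssszsssszsssszsssszssrr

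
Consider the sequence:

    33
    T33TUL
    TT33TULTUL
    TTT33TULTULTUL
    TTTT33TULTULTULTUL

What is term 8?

s(k+1) = T·s(k)·TUL, so each term gains T as a prefix and TUL as a suffix.
From TTTT33TULTULTULTUL, 3 further steps: TTTT33TULTULTULTUL → TTTTT33TULTULTULTULTUL → TTTTTT33TULTULTULTULTULTUL → (answer).

TTTTTTT33TULTULTULTULTULTULTUL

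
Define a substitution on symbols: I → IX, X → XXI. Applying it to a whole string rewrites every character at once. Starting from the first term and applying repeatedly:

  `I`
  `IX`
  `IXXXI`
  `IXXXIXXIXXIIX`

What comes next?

Rewriting the 13 symbols of IXXXIXXIXXIIX one by one yields IX XXI XXI XXI IX XXI XXI IX XXI XXI IX IX XXI; concatenated:

IXXXIXXIXXIIXXXIXXIIXXXIXXIIXIXXXI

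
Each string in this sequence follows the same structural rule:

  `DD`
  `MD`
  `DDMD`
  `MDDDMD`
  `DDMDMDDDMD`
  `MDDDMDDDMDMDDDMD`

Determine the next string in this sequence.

DDMDMDDDMDMDDDMDDDMDMDDDMD

From term 3 onward, concatenate the second-to-last term with the last: DD·MD = DDMD, MD·DDMD = MDDDMD, …
Continuing: DDMDMDDDMD · MDDDMDDDMDMDDDMD gives term 7.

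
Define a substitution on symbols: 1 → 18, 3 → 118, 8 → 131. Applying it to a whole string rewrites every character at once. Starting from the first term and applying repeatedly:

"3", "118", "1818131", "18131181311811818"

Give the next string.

18131181181818131181181818131181813118131

φ(18131181311811818) expands symbol-by-symbol to 18 131 18 118 18 18 131 18 118 18 18 131 18 18 131 18 131; joining the 17 pieces gives the next term.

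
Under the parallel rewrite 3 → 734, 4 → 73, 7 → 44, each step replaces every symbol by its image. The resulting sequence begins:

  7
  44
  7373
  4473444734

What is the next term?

Expanding 4473444734: 4→73, 4→73, 7→44, 3→734, 4→73, 4→73, 4→73, 7→44, 3→734, 4→73. Concatenated: 73 73 44 734 73 73 73 44 734 73.

7373447347373734473473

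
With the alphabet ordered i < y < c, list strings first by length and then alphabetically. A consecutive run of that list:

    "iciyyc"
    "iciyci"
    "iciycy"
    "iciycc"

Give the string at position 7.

icicic

Continuing the enumeration 3 steps past iciycc: iciycc → icicii → iciciy → (answer).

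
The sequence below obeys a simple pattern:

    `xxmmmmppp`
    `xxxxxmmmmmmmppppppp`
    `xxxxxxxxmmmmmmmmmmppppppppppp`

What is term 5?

xxxxxxxxxxxxxxmmmmmmmmmmmmmmmmppppppppppppppppppp

Each string has the form x^{3n-1} m^{3n+1} p^{4n-1} (n = 1, 2, …).
At n = 5 the blocks have lengths 14, 16, 19.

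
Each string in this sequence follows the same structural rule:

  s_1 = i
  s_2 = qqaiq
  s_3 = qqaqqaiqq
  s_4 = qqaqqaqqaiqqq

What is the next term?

Each term wraps the previous one in qqa on the left and q on the right.
So the next term is qqa·qqaqqaqqaiqqq·q.

qqaqqaqqaqqaiqqqq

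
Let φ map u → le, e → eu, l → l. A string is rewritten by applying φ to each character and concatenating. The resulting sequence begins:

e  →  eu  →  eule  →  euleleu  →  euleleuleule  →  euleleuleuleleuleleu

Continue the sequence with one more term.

Applying the rule to each of the 20 symbols of euleleuleuleleuleleu gives the pieces eu le l eu l eu le l eu le l eu l eu le l eu l eu le, which concatenate to the answer.

euleleuleuleleuleleuleuleleuleule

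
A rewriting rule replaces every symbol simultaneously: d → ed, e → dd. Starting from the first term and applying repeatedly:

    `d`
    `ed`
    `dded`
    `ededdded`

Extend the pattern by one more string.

ddedddedededdded

Expanding ededdded: e→dd, d→ed, e→dd, d→ed, d→ed, d→ed, e→dd, d→ed. Concatenated: dd ed dd ed ed ed dd ed.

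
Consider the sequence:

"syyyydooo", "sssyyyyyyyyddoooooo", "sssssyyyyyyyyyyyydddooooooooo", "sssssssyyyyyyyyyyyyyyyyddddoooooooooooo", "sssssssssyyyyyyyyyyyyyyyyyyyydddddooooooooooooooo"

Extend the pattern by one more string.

Reading off run lengths: s runs 1, 3, 5, 7, 9; y runs 4, 8, 12, 16, 20; d runs 1, 2, 3, 4, 5; o runs 3, 6, 9, 12, 15 — each is linear in n (n = 1, 2, …).
For the next term, n = 6, so the run lengths are 11, 24, 6, 18.

sssssssssssyyyyyyyyyyyyyyyyyyyyyyyyddddddoooooooooooooooooo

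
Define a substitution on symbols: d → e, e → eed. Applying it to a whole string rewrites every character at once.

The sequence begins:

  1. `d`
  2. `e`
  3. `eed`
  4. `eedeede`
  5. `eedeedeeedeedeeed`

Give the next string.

Applying the rule to each of the 17 symbols of eedeedeeedeedeeed gives the pieces eed eed e eed eed e eed eed eed e eed eed e eed eed eed e, which concatenate to the answer.

eedeedeeedeedeeedeedeedeeedeedeeedeedeede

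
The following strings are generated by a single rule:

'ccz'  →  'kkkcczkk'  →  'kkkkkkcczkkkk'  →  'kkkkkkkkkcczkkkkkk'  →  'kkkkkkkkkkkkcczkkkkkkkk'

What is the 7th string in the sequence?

kkkkkkkkkkkkkkkkkkcczkkkkkkkkkkkk

Each term wraps the previous one in kkk on the left and kk on the right.
From kkkkkkkkkkkkcczkkkkkkkk, 2 further steps: kkkkkkkkkkkkcczkkkkkkkk → kkkkkkkkkkkkkkkcczkkkkkkkkkk → (answer).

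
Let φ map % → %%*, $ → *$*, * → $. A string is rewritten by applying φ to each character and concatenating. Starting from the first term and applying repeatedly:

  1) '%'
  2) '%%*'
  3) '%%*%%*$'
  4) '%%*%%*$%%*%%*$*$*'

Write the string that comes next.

%%*%%*$%%*%%*$*$*%%*%%*$%%*%%*$*$*$*$*$

φ(%%*%%*$%%*%%*$*$*) expands symbol-by-symbol to %%* %%* $ %%* %%* $ *$* %%* %%* $ %%* %%* $ *$* $ *$* $; joining the 17 pieces gives the next term.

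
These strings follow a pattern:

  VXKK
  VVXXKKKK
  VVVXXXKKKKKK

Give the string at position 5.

Reading off run lengths: V runs 1, 2, 3; X runs 1, 2, 3; K runs 2, 4, 6 — each is linear in n (n = 1, 2, …).
Setting n = 5 gives 5, 5, 10 characters in each block.

VVVVVXXXXXKKKKKKKKKK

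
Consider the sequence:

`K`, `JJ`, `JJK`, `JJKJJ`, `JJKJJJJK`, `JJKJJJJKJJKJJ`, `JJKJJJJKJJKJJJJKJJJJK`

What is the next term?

JJKJJJJKJJKJJJJKJJJJKJJKJJJJKJJKJJ

Each term (from the third on) is the previous term followed by the one before it: term 3 = JJ·K = JJK.
The next term joins JJKJJJJKJJKJJJJKJJJJK and JJKJJJJKJJKJJ.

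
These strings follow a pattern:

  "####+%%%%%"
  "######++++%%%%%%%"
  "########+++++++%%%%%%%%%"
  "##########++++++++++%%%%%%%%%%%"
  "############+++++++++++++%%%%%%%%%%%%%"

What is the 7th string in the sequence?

Each string has the form #^{2n+2} +^{3n-2} %^{2n+3} (n = 1, 2, …).
At n = 7 the blocks have lengths 16, 19, 17.

################+++++++++++++++++++%%%%%%%%%%%%%%%%%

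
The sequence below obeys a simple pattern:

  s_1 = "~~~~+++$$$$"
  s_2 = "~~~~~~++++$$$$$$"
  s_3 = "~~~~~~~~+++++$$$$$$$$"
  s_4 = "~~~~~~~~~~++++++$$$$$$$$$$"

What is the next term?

~~~~~~~~~~~~+++++++$$$$$$$$$$$$

The n-th term is 2n ~'s then n+1 +'s then 2n $'s, where the shown terms are n = 2, 3, 4, 5.
For the next term, n = 6, so the run lengths are 12, 7, 12.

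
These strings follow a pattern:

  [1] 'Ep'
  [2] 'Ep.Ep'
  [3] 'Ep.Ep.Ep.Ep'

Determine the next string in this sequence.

Ep.Ep.Ep.Ep.Ep.Ep.Ep.Ep

s(k+1) = s(k)·.·s(k) — each term doubles the last with '.' between the halves.
One more doubling of Ep.Ep.Ep.Ep gives the answer.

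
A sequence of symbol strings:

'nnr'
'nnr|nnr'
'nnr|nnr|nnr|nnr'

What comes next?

Every step duplicates the string with '|' between the halves.
So the next term is two copies of nnr|nnr|nnr|nnr with '|' between the halves.

nnr|nnr|nnr|nnr|nnr|nnr|nnr|nnr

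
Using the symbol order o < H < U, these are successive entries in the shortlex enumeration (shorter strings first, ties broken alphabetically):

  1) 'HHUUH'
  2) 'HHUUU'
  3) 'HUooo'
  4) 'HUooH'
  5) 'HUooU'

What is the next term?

Find the rightmost character of HUooU below U, bump it to the next letter, and reset everything to its right to o.

HUoHo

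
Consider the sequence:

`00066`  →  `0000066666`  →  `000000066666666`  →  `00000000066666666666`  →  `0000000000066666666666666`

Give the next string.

Term n consists of 2n+1 0's, followed by 3n-1 6's (n = 1, 2, …).
At n = 6 the blocks have lengths 13, 17.

000000000000066666666666666666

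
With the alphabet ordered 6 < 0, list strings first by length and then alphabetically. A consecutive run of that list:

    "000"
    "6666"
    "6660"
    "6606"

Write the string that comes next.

Find the rightmost character of 6606 below 0, bump it to the next letter, and reset everything to its right to 6.

6600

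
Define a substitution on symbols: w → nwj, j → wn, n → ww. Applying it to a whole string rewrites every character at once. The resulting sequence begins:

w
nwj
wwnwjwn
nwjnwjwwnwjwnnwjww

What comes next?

wwnwjwnwwnwjwnnwjnwjwwnwjwnnwjwwwwnwjwnnwjnwj

Replace each of the 18 characters of nwjnwjwwnwjwnnwjww in place — ww nwj wn ww nwj wn nwj nwj ww nwj wn nwj ww ww nwj wn nwj nwj — and concatenate.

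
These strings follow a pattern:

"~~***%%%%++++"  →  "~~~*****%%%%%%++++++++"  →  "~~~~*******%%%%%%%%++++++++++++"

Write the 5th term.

~~~~~~***********%%%%%%%%%%%%++++++++++++++++++++

The n-th term is n+1 ~'s then 2n+1 *'s then 2n+2 %'s then 4n +'s (n = 1, 2, …).
Setting n = 5 gives 6, 11, 12, 20 characters in each block.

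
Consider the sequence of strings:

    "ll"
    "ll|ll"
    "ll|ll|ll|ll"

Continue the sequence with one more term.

Each string is two copies of the previous one joined by '|'.
So the next term is two copies of ll|ll|ll|ll with '|' between the halves.

ll|ll|ll|ll|ll|ll|ll|ll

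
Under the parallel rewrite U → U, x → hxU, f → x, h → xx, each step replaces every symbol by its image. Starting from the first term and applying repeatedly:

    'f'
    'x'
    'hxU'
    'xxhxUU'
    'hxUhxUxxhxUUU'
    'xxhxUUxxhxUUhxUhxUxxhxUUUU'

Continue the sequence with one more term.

Rewriting the 26 symbols of xxhxUUxxhxUUhxUhxUxxhxUUUU one by one yields hxU hxU xx hxU U U hxU hxU xx hxU U U xx hxU U xx hxU U hxU hxU xx hxU U U U U; concatenated:

hxUhxUxxhxUUUhxUhxUxxhxUUUxxhxUUxxhxUUhxUhxUxxhxUUUUU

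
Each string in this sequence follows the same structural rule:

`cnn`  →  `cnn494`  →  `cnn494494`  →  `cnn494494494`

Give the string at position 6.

Every step adds 494 to the end: s(k+1) = s(k)·494.
From cnn494494494, 2 further steps: cnn494494494 → cnn494494494494 → (answer).

cnn494494494494494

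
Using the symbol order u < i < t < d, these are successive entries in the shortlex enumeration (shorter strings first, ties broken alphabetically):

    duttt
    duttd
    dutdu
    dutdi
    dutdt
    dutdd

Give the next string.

Find the rightmost character of dutdd below d, bump it to the next letter, and reset everything to its right to u.

duduu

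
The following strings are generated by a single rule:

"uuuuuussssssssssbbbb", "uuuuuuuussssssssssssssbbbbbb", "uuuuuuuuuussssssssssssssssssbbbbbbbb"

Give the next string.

Term n consists of 2n+2 u's, followed by 4n+2 s's, followed by 2n b's, where the shown terms are n = 2, 3, 4.
Setting n = 5 gives 12, 22, 10 characters in each block.

uuuuuuuuuuuussssssssssssssssssssssbbbbbbbbbb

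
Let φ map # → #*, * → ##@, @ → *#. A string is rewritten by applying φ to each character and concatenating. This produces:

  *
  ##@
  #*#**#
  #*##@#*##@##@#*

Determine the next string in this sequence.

Rewriting the 15 symbols of #*##@#*##@##@#* one by one yields #* ##@ #* #* *# #* ##@ #* #* *# #* #* *# #* ##@; concatenated:

#*##@#*#**##*##@#*#**##*#**##*##@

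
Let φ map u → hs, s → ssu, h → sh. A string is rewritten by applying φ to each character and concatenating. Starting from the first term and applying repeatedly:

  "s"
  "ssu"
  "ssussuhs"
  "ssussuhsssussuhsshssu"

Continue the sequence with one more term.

Rewriting the 21 symbols of ssussuhsssussuhsshssu one by one yields ssu ssu hs ssu ssu hs sh ssu ssu ssu hs ssu ssu hs sh ssu ssu sh ssu ssu hs; concatenated:

ssussuhsssussuhsshssussussuhsssussuhsshssussushssussuhs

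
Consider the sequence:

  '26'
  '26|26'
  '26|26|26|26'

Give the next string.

Every step duplicates the string with '|' between the halves.
Doubling 26|26|26|26 with '|' between the halves:

26|26|26|26|26|26|26|26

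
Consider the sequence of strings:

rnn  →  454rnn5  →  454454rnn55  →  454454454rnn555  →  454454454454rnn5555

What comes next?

s(k+1) = 454·s(k)·5, so each term gains 454 as a prefix and 5 as a suffix.
Applying this once more to 454454454454rnn5555:

454454454454454rnn55555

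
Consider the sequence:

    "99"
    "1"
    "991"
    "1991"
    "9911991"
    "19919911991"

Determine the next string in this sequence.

991199119919911991

Each term (from the third on) is the two preceding terms concatenated in order: term 3 = 99·1 = 991.
The next term joins 9911991 and 19919911991.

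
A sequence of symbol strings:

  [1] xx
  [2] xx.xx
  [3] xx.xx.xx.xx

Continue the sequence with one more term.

Every step duplicates the string with '.' between the halves.
Doubling xx.xx.xx.xx with '.' between the halves:

xx.xx.xx.xx.xx.xx.xx.xx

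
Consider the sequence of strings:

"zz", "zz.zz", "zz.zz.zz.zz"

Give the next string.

zz.zz.zz.zz.zz.zz.zz.zz

s(k+1) = s(k)·.·s(k) — each term doubles the last with '.' between the halves.
So the next term is two copies of zz.zz.zz.zz with '.' between the halves.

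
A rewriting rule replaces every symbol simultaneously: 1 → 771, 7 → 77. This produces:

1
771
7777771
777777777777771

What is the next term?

7777777777777777777777777777771

Applying the rule to each of the 15 symbols of 777777777777771 gives the pieces 77 77 77 77 77 77 77 77 77 77 77 77 77 77 771, which concatenate to the answer.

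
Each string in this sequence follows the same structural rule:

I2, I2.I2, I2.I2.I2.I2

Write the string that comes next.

s(k+1) = s(k)·.·s(k) — each term doubles the last with '.' between the halves.
Doubling I2.I2.I2.I2 with '.' between the halves:

I2.I2.I2.I2.I2.I2.I2.I2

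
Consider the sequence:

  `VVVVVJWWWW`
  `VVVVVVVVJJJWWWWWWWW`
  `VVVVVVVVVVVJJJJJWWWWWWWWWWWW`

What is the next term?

Each string has the form V^{3n+2} J^{2n-1} W^{4n} (n = 1, 2, …).
For the next term, n = 4, so the run lengths are 14, 7, 16.

VVVVVVVVVVVVVVJJJJJJJWWWWWWWWWWWWWWWW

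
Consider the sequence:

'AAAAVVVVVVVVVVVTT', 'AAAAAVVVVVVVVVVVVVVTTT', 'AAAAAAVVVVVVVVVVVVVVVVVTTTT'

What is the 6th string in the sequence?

AAAAAAAAAVVVVVVVVVVVVVVVVVVVVVVVVVVTTTTTTT

Reading off run lengths: A runs 4, 5, 6; V runs 11, 14, 17; T runs 2, 3, 4 — each is linear in n, where the shown terms are n = 3, 4, 5.
For term 6, n = 8, so the run lengths are 9, 26, 7.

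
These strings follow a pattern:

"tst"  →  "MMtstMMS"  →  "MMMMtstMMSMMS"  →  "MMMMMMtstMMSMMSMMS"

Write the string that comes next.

Every step adds MM to the front and MMS to the end of the previous string.
One more step from MMMMMMtstMMSMMSMMS gives the answer.

MMMMMMMMtstMMSMMSMMSMMS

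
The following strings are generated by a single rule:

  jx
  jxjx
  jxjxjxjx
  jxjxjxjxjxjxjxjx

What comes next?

jxjxjxjxjxjxjxjxjxjxjxjxjxjxjxjx

s(k+1) = s(k)·s(k) — each term doubles the last.
One more doubling of jxjxjxjxjxjxjxjx gives the answer.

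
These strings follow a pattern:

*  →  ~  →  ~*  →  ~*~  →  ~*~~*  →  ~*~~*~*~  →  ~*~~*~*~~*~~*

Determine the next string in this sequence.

From term 3 onward, concatenate the last term with the second-to-last: ~·* = ~*, ~*·~ = ~*~, …
The next term joins ~*~~*~*~~*~~* and ~*~~*~*~.

~*~~*~*~~*~~*~*~~*~*~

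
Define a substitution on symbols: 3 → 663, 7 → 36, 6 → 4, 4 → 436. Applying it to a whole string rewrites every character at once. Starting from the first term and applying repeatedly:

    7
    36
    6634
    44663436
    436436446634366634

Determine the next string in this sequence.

φ(436436446634366634) expands symbol-by-symbol to 436 663 4 436 663 4 436 436 4 4 663 436 663 4 4 4 663 436; joining the 18 pieces gives the next term.

4366634436663443643644663436663444663436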